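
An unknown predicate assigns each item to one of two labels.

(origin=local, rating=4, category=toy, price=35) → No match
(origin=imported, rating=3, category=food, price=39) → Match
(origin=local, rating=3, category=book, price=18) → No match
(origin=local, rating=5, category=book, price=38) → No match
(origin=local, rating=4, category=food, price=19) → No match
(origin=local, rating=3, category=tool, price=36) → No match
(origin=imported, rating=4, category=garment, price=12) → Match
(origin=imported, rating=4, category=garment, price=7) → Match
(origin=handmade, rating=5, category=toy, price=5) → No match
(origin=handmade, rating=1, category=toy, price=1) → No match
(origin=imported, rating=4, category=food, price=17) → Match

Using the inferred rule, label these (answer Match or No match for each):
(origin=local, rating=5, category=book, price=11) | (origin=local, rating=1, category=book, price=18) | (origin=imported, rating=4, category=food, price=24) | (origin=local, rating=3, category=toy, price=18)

The classifier is using: origin is imported.
(origin=local, rating=5, category=book, price=11): origin is local — does not fit, so No match. (origin=local, rating=1, category=book, price=18): origin is local — does not fit, so No match. (origin=imported, rating=4, category=food, price=24): origin is imported — has this property, so Match. (origin=local, rating=3, category=toy, price=18): origin is local — does not fit, so No match.

No match, No match, Match, No match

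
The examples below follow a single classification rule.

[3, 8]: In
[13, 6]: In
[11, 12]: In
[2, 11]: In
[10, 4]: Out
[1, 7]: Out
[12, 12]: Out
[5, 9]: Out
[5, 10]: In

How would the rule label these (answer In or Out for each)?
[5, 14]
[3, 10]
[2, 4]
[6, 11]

The pattern is that an item is 'In' exactly when: sum is odd.
[5, 14]: 5+14 = 19 — meets the rule, so In. [3, 10]: 3+10 = 13 — meets the rule, so In. [2, 4]: 2+4 = 6 — fails the rule, so Out. [6, 11]: 6+11 = 17 — meets the rule, so In.

In, In, Out, In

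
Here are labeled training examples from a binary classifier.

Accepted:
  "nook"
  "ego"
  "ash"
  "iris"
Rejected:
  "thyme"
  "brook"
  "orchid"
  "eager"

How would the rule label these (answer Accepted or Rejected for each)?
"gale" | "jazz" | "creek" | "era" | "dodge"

One predicate separates the groups cleanly: length ≤ 4.
"gale": length 4 — meets the rule, so Accepted. "jazz": length 4 — meets the rule, so Accepted. "creek": length 5 — fails this test, so Rejected. "era": length 3 — meets the rule, so Accepted. "dodge": length 5 — fails this test, so Rejected.

Accepted, Accepted, Rejected, Accepted, Rejected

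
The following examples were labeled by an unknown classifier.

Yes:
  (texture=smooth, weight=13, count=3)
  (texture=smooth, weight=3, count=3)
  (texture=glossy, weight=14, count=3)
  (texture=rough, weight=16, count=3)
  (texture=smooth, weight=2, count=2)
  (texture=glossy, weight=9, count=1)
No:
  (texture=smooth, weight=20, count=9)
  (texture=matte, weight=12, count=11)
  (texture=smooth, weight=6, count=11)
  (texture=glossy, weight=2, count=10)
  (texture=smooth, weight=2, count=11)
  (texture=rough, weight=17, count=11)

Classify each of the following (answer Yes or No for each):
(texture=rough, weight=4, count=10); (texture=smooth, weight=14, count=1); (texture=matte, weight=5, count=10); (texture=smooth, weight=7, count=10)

The common property of the 'Yes' items is: count ≤ 3. No 'No' item has it.

No, Yes, No, No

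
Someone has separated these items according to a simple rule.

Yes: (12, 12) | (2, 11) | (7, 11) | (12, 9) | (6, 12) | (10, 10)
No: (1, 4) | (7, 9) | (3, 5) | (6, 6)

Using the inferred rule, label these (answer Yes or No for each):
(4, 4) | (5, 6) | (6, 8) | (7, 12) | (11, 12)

All 'Yes' examples share one property — max ≥ 10 — and every 'No' example lacks it.

No, No, No, Yes, Yes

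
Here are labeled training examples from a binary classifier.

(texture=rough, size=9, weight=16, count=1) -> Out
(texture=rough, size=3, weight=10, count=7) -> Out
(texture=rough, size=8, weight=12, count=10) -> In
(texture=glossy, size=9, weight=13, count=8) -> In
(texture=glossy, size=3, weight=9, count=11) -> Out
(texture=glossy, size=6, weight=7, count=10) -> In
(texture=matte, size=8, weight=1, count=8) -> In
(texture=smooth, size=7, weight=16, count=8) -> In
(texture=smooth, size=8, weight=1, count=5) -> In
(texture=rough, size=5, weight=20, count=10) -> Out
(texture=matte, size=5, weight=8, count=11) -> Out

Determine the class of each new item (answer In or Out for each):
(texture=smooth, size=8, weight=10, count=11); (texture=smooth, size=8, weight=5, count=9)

The distinguishing property — size ≥ 6 AND count ≥ 5 — holds for all the 'In' cases and none of the 'Out' cases.
In: (texture=smooth, size=8, weight=10, count=11), since size = 8, count = 11. In: (texture=smooth, size=8, weight=5, count=9), since size = 8, count = 9.

In, In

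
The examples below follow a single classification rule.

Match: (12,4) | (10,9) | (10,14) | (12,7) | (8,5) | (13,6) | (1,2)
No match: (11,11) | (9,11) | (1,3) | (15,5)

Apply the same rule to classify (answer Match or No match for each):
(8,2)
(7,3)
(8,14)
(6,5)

Match, No match, Match, Match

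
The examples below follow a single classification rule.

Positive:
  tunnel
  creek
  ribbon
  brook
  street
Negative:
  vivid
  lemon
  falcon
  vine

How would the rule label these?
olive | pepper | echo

Negative, Positive, Negative

Checking candidate rules against both groups, what survives is: has a double letter.
olive → no doubled letter → Negative. pepper → 'pp' doubled → Positive. echo → no doubled letter → Negative.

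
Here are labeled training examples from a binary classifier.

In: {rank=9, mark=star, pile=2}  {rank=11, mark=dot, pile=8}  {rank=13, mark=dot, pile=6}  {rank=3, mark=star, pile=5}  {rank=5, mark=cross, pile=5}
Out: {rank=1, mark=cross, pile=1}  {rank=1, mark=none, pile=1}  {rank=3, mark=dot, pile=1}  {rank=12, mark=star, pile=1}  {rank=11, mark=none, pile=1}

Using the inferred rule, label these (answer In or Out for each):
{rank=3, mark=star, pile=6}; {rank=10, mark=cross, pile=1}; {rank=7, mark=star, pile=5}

The simplest hypothesis consistent with all the labels is: pile ≥ 2.

In, Out, In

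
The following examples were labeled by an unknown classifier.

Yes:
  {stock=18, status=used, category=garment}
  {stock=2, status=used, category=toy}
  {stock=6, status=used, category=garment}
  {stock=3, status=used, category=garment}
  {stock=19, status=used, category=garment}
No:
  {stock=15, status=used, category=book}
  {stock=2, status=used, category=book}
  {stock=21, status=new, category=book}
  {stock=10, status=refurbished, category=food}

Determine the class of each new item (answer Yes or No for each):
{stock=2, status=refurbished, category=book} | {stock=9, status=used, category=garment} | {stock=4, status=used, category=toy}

No, Yes, Yes

All 'Yes' examples share one property — category is toy OR category is garment — and every 'No' example lacks it.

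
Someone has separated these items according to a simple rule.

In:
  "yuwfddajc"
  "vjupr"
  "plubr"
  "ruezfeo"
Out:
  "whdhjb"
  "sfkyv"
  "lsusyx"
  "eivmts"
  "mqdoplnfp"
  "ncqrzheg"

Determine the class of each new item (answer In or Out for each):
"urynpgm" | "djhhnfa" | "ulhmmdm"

In, Out, In

One predicate separates the groups cleanly: odd length AND contains 'u'.
"urynpgm": length 7, has 'u' — satisfies this, so In. "djhhnfa": length 7, no 'u' — lacks this property, so Out. "ulhmmdm": length 7, has 'u' — satisfies this, so In.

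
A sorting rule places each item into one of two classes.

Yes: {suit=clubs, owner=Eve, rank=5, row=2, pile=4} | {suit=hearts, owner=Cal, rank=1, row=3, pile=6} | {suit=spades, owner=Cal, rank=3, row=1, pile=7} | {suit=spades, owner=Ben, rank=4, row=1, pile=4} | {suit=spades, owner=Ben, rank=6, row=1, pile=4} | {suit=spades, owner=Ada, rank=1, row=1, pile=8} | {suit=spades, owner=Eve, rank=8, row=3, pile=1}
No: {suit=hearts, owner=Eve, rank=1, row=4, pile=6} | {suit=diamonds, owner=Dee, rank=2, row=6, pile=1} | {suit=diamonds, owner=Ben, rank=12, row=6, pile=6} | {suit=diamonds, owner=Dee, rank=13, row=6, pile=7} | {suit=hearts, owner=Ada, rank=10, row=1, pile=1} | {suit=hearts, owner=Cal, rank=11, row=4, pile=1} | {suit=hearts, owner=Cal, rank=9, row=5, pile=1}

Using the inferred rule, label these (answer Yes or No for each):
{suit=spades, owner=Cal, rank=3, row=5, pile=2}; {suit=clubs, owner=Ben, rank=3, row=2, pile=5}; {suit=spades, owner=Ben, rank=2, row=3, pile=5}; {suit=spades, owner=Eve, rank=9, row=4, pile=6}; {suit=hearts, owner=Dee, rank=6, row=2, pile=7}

No, Yes, Yes, No, Yes

All 'Yes' examples share one property — row ≤ 3 AND rank ≤ 8 — and every 'No' example lacks it.
{suit=spades, owner=Cal, rank=3, row=5, pile=2}: No (row = 5, rank = 3).
{suit=clubs, owner=Ben, rank=3, row=2, pile=5}: Yes (row = 2, rank = 3).
{suit=spades, owner=Ben, rank=2, row=3, pile=5}: Yes (row = 3, rank = 2).
{suit=spades, owner=Eve, rank=9, row=4, pile=6}: No (row = 4, rank = 9).
{suit=hearts, owner=Dee, rank=6, row=2, pile=7}: Yes (row = 2, rank = 6).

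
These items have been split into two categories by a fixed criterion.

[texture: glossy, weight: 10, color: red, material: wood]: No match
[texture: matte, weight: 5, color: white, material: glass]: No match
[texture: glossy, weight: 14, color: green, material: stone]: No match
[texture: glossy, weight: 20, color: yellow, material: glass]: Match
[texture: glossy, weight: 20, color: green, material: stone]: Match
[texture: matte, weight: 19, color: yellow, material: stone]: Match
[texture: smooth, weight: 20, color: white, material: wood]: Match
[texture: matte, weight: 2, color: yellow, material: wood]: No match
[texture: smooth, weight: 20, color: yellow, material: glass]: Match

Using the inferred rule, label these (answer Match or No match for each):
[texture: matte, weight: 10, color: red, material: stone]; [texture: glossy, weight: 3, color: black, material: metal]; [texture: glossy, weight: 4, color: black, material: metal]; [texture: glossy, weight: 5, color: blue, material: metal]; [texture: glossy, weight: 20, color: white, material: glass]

No match, No match, No match, No match, Match

All 'Match' examples share one property — weight ≥ 19 — and every 'No match' example lacks it.
[texture: matte, weight: 10, color: red, material: stone]: weight = 10, lacks this property → No match.
[texture: glossy, weight: 3, color: black, material: metal]: weight = 3, lacks this property → No match.
[texture: glossy, weight: 4, color: black, material: metal]: weight = 4, lacks this property → No match.
[texture: glossy, weight: 5, color: blue, material: metal]: weight = 5, lacks this property → No match.
[texture: glossy, weight: 20, color: white, material: glass]: weight = 20, fits → Match.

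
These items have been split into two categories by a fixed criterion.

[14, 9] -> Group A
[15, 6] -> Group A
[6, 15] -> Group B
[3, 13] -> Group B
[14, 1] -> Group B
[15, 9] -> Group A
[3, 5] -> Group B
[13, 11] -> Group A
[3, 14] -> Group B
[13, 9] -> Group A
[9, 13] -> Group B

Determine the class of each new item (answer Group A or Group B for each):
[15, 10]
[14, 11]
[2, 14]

Group A, Group A, Group B

Rule: first > second AND sum ≥ 16. This holds for each 'Group A' example and fails for each 'Group B' one.
[15, 10] → 15 > 10, 15+10 = 25 → Group A. [14, 11] → 14 > 11, 14+11 = 25 → Group A. [2, 14] → 2 < 14, 2+14 = 16 → Group B.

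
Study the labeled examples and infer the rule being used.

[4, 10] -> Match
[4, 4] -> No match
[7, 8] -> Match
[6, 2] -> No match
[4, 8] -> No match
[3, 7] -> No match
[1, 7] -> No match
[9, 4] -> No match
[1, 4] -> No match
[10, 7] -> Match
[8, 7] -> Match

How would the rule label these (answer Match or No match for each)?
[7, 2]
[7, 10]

Every 'Match' example satisfies: sum ≥ 14. None of the 'No match' examples do.
[7, 2] → 7+2 = 9 → No match.
[7, 10] → 7+10 = 17 → Match.

No match, Match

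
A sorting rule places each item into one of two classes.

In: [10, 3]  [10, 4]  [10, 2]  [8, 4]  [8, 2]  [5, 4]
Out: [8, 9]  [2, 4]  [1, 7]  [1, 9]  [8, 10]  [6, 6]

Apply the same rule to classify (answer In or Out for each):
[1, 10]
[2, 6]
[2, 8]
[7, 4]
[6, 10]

Out, Out, Out, In, Out

Rule: first > second. This holds for each 'In' example and fails for each 'Out' one.
[1, 10]: Out (1 < 10).
[2, 6]: Out (2 < 6).
[2, 8]: Out (2 < 8).
[7, 4]: In (7 > 4).
[6, 10]: Out (6 < 10).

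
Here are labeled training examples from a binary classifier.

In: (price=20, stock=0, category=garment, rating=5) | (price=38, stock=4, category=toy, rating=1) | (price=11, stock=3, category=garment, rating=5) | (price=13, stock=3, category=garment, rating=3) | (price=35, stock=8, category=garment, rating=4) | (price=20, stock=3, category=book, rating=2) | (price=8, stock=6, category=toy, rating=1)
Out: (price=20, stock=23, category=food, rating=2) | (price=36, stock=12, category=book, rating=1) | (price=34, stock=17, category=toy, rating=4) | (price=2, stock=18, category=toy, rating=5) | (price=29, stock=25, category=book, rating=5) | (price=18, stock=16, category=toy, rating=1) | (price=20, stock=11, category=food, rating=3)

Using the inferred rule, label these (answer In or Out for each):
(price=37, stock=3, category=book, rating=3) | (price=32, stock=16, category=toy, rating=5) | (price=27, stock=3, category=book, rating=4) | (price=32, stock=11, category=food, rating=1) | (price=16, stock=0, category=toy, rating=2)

In, Out, In, Out, In

Every 'In' example satisfies: stock ≤ 8. None of the 'Out' examples do.
In: (price=37, stock=3, category=book, rating=3), since stock = 3.
Out: (price=32, stock=16, category=toy, rating=5), since stock = 16.
In: (price=27, stock=3, category=book, rating=4), since stock = 3.
Out: (price=32, stock=11, category=food, rating=1), since stock = 11.
In: (price=16, stock=0, category=toy, rating=2), since stock = 0.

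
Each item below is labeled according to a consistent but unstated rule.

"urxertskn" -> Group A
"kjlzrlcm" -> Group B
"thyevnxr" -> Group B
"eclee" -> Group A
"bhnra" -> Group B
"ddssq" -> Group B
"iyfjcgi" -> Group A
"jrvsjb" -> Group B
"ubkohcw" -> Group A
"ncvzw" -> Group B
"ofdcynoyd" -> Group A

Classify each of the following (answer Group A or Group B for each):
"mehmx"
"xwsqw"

Group B, Group B

All 'Group A' examples share one property — starts with a vowel — and every 'Group B' example lacks it.
"mehmx" — starts with 'm', hence Group B. "xwsqw" — starts with 'x', hence Group B.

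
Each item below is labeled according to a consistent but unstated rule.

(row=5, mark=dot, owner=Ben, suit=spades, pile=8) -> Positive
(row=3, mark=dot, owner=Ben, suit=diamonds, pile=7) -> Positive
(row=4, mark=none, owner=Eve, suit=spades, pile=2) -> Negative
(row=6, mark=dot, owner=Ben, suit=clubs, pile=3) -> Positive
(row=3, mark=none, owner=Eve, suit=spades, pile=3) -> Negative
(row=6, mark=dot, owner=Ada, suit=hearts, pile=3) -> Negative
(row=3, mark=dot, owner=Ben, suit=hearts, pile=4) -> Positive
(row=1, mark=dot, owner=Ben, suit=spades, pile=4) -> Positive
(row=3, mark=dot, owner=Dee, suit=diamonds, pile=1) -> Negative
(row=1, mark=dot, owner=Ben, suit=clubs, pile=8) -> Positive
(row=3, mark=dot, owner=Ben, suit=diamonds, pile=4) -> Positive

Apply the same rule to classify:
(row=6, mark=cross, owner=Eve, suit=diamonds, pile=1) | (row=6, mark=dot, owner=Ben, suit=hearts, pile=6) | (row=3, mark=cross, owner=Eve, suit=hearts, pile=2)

The common property of the 'Positive' items is: owner is Ben. No 'Negative' item has it.
(row=6, mark=cross, owner=Eve, suit=diamonds, pile=1): owner is Eve — lacks this property, so Negative. (row=6, mark=dot, owner=Ben, suit=hearts, pile=6): owner is Ben — has this property, so Positive. (row=3, mark=cross, owner=Eve, suit=hearts, pile=2): owner is Eve — lacks this property, so Negative.

Negative, Positive, Negative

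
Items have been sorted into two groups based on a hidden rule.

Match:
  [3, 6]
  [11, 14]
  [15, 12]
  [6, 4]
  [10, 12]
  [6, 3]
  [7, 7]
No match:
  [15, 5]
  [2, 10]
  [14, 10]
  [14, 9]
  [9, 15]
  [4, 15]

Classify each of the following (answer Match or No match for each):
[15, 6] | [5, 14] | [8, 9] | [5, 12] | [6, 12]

All 'Match' examples share one property — |first − second| ≤ 3 — and every 'No match' example lacks it.
[15, 6] — |15−6| = 9, hence No match.
[5, 14] — |5−14| = 9, hence No match.
[8, 9] — |8−9| = 1, hence Match.
[5, 12] — |5−12| = 7, hence No match.
[6, 12] — |6−12| = 6, hence No match.

No match, No match, Match, No match, No match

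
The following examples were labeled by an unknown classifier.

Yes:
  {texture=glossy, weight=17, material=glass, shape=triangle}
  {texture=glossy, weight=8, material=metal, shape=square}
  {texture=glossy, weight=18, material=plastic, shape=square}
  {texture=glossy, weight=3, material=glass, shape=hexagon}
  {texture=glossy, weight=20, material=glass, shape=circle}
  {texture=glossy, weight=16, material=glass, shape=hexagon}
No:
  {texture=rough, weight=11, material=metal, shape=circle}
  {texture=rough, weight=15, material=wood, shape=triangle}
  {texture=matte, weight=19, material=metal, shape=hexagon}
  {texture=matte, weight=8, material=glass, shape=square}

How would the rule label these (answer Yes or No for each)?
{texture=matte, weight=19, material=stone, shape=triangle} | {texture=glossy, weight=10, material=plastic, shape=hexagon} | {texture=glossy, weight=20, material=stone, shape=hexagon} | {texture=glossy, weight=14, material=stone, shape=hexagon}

The classifier is using: texture is glossy.

No, Yes, Yes, Yes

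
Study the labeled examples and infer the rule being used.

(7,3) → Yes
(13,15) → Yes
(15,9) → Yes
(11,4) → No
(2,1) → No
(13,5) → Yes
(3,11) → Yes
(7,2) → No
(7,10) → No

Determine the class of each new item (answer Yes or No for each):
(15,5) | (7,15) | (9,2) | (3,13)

Yes, Yes, No, Yes

The simplest hypothesis consistent with all the labels is: sum is even.
Yes: (15,5), since 15+5 = 20.
Yes: (7,15), since 7+15 = 22.
No: (9,2), since 9+2 = 11.
Yes: (3,13), since 3+13 = 16.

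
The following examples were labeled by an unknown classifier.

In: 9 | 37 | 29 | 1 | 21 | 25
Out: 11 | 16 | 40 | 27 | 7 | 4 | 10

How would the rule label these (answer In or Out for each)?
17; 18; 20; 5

Rule: ≡ 1 (mod 4). This holds for each 'In' example and fails for each 'Out' one.
17: 17 mod 4 = 1, qualifies → In. 18: 18 mod 4 = 2, doesn't qualify → Out. 20: 20 mod 4 = 0, doesn't qualify → Out. 5: 5 mod 4 = 1, qualifies → In.

In, Out, Out, In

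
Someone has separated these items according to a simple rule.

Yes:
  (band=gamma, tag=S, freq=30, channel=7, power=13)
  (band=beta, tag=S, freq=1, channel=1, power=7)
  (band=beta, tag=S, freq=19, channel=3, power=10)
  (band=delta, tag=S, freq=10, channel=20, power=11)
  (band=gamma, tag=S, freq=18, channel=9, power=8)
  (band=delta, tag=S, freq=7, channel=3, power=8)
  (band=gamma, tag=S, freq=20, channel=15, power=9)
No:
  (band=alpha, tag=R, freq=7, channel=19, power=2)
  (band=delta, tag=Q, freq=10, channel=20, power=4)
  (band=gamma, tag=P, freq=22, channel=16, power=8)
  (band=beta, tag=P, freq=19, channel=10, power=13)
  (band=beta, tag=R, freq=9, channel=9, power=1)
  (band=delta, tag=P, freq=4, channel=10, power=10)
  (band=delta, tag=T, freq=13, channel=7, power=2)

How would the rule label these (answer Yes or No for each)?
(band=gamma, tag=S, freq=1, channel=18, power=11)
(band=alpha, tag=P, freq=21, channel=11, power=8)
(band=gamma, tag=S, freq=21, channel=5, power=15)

The simplest hypothesis consistent with all the labels is: tag is S.
(band=gamma, tag=S, freq=1, channel=18, power=11): Yes (tag is S). (band=alpha, tag=P, freq=21, channel=11, power=8): No (tag is P). (band=gamma, tag=S, freq=21, channel=5, power=15): Yes (tag is S).

Yes, No, Yes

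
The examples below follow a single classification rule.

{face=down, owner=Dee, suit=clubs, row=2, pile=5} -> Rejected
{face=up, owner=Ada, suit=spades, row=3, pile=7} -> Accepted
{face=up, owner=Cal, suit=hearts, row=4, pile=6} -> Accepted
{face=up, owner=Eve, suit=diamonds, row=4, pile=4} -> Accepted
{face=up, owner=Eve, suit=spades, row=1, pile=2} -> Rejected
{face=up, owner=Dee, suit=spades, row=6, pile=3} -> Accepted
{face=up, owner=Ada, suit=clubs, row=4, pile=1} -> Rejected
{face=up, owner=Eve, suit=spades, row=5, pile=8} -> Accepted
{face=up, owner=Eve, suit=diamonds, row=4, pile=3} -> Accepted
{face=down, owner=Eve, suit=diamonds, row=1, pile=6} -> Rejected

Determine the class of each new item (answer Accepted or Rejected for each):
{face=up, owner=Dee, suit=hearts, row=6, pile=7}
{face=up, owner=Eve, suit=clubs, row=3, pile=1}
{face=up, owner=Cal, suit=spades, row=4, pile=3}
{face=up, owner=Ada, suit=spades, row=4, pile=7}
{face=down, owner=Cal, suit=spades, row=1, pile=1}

All 'Accepted' examples share one property — face is up AND pile ≥ 3 — and every 'Rejected' example lacks it.
Accepted: {face=up, owner=Dee, suit=hearts, row=6, pile=7}, since face is up, pile = 7.
Rejected: {face=up, owner=Eve, suit=clubs, row=3, pile=1}, since face is up, pile = 1.
Accepted: {face=up, owner=Cal, suit=spades, row=4, pile=3}, since face is up, pile = 3.
Accepted: {face=up, owner=Ada, suit=spades, row=4, pile=7}, since face is up, pile = 7.
Rejected: {face=down, owner=Cal, suit=spades, row=1, pile=1}, since face is down, pile = 1.

Accepted, Rejected, Accepted, Accepted, Rejected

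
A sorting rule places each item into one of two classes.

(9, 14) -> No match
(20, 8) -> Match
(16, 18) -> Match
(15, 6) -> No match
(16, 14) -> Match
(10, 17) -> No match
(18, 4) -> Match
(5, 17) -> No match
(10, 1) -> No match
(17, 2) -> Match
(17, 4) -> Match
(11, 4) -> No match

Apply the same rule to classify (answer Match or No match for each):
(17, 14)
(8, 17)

Match, No match

'Match' ⟺ first ≥ 16.
(17, 14) — first 17, hence Match.
(8, 17) — first 8, hence No match.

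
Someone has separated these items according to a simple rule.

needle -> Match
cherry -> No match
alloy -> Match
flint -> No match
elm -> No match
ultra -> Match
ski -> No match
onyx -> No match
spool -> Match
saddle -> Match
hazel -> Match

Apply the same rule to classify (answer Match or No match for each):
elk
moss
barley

No match, No match, Match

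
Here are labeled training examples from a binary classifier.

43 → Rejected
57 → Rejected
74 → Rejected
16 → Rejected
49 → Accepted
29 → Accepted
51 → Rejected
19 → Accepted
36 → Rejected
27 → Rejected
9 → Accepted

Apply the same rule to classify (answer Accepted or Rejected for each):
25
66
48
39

Rejected, Rejected, Rejected, Accepted

A rule that fits every label: ends in digit 9 — true of each 'Accepted' example, false of each 'Rejected' one.
25 — last digit 5, hence Rejected.
66 — last digit 6, hence Rejected.
48 — last digit 8, hence Rejected.
39 — last digit 9, hence Accepted.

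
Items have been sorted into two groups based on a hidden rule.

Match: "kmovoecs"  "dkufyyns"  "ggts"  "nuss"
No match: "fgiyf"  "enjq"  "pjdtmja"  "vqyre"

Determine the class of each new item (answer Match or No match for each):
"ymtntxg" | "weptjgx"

No match, No match

The rule appears to be: contains 's'.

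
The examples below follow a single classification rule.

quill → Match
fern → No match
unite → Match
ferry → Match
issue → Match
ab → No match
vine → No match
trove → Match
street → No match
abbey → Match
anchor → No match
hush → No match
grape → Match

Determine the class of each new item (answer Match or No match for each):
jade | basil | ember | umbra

No match, Match, Match, Match

Rule: odd length. This holds for each 'Match' example and fails for each 'No match' one.
jade: length 4, fails the rule → No match. basil: length 5, checks out → Match. ember: length 5, checks out → Match. umbra: length 5, checks out → Match.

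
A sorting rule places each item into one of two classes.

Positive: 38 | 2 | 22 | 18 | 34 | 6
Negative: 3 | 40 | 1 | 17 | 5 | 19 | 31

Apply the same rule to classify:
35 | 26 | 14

Negative, Positive, Positive

The distinguishing property — ≡ 2 (mod 4) — holds for all the 'Positive' cases and none of the 'Negative' cases.
Negative: 35, since 35 mod 4 = 3. Positive: 26, since 26 mod 4 = 2. Positive: 14, since 14 mod 4 = 2.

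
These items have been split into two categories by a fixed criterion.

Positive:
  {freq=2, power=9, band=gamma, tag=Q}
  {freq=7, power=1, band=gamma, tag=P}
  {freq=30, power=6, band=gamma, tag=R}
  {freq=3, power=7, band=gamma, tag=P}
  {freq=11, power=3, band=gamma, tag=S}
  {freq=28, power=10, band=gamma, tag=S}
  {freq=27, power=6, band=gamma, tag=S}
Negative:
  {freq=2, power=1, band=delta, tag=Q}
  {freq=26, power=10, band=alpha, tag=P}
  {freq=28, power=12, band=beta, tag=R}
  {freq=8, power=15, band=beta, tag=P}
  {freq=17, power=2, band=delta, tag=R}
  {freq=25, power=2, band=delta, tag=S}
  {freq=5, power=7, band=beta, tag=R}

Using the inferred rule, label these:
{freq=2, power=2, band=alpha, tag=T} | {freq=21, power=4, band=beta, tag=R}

The distinguishing property — band is gamma — holds for all the 'Positive' cases and none of the 'Negative' cases.

Negative, Negative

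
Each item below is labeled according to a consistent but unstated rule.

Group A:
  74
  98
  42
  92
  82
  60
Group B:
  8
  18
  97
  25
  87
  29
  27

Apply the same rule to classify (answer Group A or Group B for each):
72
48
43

The pattern is that an item is 'Group A' exactly when: even AND at least 25.
72 → 72 is even, 72 ≥ 25 → Group A. 48 → 48 is even, 48 ≥ 25 → Group A. 43 → 43 is odd, 43 ≥ 25 → Group B.

Group A, Group A, Group B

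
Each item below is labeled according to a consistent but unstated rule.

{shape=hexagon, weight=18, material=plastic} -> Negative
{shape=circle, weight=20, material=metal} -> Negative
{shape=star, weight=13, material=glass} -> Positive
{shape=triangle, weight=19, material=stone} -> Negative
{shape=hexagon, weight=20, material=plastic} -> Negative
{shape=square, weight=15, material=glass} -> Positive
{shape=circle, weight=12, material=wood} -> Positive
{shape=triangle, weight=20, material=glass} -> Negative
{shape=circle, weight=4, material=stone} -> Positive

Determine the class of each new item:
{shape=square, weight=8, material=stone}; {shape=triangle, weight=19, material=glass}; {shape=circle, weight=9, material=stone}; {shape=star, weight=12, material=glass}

Positive, Negative, Positive, Positive

The rule appears to be: weight ≤ 15.
{shape=square, weight=8, material=stone} → weight = 8 → Positive.
{shape=triangle, weight=19, material=glass} → weight = 19 → Negative.
{shape=circle, weight=9, material=stone} → weight = 9 → Positive.
{shape=star, weight=12, material=glass} → weight = 12 → Positive.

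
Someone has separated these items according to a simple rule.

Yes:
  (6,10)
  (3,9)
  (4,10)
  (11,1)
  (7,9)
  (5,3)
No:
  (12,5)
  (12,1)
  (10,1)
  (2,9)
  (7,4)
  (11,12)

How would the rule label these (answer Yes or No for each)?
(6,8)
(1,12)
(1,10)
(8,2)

Yes, No, No, Yes

All 'Yes' examples share one property — sum is even — and every 'No' example lacks it.
(6,8): Yes (6+8 = 14). (1,12): No (1+12 = 13). (1,10): No (1+10 = 11). (8,2): Yes (8+2 = 10).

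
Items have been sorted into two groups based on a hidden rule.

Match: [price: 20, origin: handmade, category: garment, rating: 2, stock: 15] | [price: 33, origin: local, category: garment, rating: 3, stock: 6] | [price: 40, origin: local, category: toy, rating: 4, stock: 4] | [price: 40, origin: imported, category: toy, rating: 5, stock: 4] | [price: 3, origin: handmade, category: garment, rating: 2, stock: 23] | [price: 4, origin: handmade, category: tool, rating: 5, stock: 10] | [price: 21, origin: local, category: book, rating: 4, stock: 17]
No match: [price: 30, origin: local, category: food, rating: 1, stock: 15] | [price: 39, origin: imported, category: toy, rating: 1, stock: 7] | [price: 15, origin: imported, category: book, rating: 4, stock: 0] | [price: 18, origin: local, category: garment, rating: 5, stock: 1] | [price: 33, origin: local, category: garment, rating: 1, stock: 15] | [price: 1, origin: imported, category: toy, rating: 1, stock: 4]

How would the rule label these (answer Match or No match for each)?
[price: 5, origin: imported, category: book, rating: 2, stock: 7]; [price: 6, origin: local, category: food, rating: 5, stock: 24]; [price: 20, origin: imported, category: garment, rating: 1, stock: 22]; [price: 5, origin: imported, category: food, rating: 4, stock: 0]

The classifier is using: stock ≥ 4 AND rating ≥ 2.
[price: 5, origin: imported, category: book, rating: 2, stock: 7] — stock = 7, rating = 2, hence Match.
[price: 6, origin: local, category: food, rating: 5, stock: 24] — stock = 24, rating = 5, hence Match.
[price: 20, origin: imported, category: garment, rating: 1, stock: 22] — stock = 22, rating = 1, hence No match.
[price: 5, origin: imported, category: food, rating: 4, stock: 0] — stock = 0, rating = 4, hence No match.

Match, Match, No match, No match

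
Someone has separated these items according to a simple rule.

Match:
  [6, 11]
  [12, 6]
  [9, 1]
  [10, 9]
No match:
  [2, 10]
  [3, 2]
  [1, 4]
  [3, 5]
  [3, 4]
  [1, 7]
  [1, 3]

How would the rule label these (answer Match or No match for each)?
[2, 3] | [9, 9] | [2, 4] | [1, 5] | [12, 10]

No match, Match, No match, No match, Match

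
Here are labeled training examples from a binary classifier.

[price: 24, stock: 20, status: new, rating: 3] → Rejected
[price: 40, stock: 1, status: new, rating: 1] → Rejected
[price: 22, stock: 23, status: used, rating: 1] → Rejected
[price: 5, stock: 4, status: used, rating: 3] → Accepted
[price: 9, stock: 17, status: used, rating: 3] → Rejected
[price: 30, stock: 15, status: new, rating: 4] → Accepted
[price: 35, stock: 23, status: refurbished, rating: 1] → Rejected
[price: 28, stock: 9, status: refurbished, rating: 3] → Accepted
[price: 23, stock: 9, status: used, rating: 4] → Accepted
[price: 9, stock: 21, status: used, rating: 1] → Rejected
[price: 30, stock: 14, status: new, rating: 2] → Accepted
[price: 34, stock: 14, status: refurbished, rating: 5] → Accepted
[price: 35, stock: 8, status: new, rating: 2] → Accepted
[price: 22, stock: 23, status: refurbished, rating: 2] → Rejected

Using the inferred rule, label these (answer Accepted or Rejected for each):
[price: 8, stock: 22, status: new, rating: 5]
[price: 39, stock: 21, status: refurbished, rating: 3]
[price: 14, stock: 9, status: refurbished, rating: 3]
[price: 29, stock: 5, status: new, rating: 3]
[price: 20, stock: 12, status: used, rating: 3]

The distinguishing property — stock ≥ 4 AND stock ≤ 15 — holds for all the 'Accepted' cases and none of the 'Rejected' cases.
[price: 8, stock: 22, status: new, rating: 5] → stock = 22 → Rejected. [price: 39, stock: 21, status: refurbished, rating: 3] → stock = 21 → Rejected. [price: 14, stock: 9, status: refurbished, rating: 3] → stock = 9 → Accepted. [price: 29, stock: 5, status: new, rating: 3] → stock = 5 → Accepted. [price: 20, stock: 12, status: used, rating: 3] → stock = 12 → Accepted.

Rejected, Rejected, Accepted, Accepted, Accepted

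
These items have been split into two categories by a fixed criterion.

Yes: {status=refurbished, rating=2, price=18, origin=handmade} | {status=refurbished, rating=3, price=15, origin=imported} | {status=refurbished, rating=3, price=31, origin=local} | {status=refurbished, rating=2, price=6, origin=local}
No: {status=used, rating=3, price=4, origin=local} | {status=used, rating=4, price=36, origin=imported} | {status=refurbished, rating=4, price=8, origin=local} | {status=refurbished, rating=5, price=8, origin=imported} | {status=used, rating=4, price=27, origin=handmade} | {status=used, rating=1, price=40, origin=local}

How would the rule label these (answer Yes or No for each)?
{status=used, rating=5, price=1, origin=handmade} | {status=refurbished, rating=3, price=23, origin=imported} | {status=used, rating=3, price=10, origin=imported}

No, Yes, No

The distinguishing property — status is refurbished AND rating ≤ 3 — holds for all the 'Yes' cases and none of the 'No' cases.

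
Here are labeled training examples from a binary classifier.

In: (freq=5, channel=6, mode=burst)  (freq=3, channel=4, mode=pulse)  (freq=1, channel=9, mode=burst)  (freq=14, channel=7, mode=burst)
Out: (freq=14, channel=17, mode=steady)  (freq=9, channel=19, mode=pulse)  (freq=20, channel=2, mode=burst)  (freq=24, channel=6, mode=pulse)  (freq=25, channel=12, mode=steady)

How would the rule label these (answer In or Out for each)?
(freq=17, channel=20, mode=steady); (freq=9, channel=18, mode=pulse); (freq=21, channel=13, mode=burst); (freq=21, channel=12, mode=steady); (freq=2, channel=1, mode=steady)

The pattern is that an item is 'In' exactly when: freq ≤ 14 AND channel ≤ 9.
(freq=17, channel=20, mode=steady): freq = 17, channel = 20, does not satisfy this → Out. (freq=9, channel=18, mode=pulse): freq = 9, channel = 18, does not satisfy this → Out. (freq=21, channel=13, mode=burst): freq = 21, channel = 13, does not satisfy this → Out. (freq=21, channel=12, mode=steady): freq = 21, channel = 12, does not satisfy this → Out. (freq=2, channel=1, mode=steady): freq = 2, channel = 1, has this property → In.

Out, Out, Out, Out, In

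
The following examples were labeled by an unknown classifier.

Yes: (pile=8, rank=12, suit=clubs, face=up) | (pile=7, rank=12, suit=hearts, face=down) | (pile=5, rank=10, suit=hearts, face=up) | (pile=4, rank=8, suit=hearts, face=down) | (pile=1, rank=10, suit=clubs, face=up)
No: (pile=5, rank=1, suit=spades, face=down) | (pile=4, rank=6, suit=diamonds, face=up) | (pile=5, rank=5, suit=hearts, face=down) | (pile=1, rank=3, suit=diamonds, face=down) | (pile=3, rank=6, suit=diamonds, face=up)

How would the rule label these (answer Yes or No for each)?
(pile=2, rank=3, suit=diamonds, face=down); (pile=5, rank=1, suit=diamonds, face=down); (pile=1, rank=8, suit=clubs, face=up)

No, No, Yes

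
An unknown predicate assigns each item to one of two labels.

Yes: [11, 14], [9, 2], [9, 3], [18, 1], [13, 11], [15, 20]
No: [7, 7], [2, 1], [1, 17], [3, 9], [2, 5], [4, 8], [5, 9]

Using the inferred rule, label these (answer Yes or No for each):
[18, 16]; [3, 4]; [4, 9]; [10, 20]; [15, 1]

'Yes' ⟺ first ≥ 8.
[18, 16]: first 18 — checks out, so Yes. [3, 4]: first 3 — doesn't qualify, so No. [4, 9]: first 4 — doesn't qualify, so No. [10, 20]: first 10 — checks out, so Yes. [15, 1]: first 15 — checks out, so Yes.

Yes, No, No, Yes, Yes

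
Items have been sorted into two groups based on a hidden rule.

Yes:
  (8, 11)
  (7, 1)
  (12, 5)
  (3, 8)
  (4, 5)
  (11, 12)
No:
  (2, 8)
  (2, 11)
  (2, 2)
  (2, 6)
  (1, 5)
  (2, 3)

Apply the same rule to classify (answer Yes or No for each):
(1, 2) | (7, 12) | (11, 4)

The common property of the 'Yes' items is: first ≥ 3. No 'No' item has it.

No, Yes, Yes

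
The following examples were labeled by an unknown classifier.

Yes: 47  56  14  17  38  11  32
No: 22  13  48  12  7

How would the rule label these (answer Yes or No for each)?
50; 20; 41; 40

Yes, Yes, Yes, No

One predicate separates the groups cleanly: ≡ 2 (mod 3).
50 — 50 mod 3 = 2, hence Yes.
20 — 20 mod 3 = 2, hence Yes.
41 — 41 mod 3 = 2, hence Yes.
40 — 40 mod 3 = 1, hence No.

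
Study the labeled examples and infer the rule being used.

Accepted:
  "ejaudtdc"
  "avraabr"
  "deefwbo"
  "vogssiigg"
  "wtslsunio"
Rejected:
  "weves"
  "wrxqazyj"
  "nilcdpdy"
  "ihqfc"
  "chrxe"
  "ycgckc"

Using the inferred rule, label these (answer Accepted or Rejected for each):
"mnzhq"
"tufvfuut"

Rejected, Accepted

The common property of the 'Accepted' items is: has ≥ 3 vowels. No 'Rejected' item has it.
"mnzhq" → 0 vowels → Rejected. "tufvfuut" → 3 vowels → Accepted.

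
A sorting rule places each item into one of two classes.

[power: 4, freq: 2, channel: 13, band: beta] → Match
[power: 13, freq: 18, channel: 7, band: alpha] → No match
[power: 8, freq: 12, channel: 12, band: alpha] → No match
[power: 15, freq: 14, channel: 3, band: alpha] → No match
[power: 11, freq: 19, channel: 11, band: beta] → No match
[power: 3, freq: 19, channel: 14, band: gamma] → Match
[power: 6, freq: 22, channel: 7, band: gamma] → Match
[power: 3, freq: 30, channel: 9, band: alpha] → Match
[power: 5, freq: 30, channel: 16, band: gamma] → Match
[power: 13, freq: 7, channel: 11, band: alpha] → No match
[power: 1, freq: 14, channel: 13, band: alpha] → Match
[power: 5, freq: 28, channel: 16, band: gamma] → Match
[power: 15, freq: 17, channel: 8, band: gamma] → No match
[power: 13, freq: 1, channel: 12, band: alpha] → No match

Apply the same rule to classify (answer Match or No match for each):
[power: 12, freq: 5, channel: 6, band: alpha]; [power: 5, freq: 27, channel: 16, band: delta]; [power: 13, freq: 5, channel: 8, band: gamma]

No match, Match, No match

Rule: power ≤ 6. This holds for each 'Match' example and fails for each 'No match' one.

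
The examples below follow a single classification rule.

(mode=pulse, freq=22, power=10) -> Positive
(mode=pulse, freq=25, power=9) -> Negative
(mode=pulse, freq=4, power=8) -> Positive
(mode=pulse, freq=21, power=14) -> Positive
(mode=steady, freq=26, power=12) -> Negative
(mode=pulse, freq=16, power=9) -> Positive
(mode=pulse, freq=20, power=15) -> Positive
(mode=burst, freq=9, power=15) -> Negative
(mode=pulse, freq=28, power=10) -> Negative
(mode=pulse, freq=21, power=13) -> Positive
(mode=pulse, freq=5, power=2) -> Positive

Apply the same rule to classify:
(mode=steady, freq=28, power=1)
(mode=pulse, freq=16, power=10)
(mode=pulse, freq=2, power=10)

Rule: mode is pulse AND freq ≤ 22. This holds for each 'Positive' example and fails for each 'Negative' one.

Negative, Positive, Positive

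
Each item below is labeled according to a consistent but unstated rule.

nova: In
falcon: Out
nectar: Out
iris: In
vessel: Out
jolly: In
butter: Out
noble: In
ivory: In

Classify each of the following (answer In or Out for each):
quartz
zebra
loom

Rule: length ≤ 5. This holds for each 'In' example and fails for each 'Out' one.
quartz: Out (length 6).
zebra: In (length 5).
loom: In (length 4).

Out, In, In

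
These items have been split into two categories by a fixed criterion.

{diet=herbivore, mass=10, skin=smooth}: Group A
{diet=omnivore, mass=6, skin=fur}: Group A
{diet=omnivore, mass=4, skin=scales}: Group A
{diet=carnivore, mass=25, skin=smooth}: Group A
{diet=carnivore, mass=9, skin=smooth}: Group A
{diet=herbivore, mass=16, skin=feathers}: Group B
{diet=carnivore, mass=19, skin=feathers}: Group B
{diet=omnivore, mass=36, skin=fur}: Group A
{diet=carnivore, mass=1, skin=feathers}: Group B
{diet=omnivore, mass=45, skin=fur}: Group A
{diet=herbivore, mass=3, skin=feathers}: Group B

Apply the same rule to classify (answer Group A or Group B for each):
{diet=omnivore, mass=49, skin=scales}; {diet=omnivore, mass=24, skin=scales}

Group A, Group A

A rule that fits every label: skin is not feathers — true of each 'Group A' example, false of each 'Group B' one.
{diet=omnivore, mass=49, skin=scales} — skin is scales, hence Group A.
{diet=omnivore, mass=24, skin=scales} — skin is scales, hence Group A.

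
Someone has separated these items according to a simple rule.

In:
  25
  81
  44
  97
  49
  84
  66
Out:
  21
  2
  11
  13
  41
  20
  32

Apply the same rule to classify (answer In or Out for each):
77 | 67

The distinguishing property — digit sum ≥ 6 — holds for all the 'In' cases and none of the 'Out' cases.

In, In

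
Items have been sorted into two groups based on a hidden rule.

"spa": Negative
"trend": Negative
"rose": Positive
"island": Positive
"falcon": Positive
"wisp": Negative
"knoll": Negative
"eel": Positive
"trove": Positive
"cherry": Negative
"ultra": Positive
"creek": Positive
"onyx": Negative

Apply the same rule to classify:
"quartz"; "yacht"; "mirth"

A rule that fits every label: has ≥ 2 vowels — true of each 'Positive' example, false of each 'Negative' one.
"quartz" → 2 vowels → Positive. "yacht" → 1 vowel → Negative. "mirth" → 1 vowel → Negative.

Positive, Negative, Negative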